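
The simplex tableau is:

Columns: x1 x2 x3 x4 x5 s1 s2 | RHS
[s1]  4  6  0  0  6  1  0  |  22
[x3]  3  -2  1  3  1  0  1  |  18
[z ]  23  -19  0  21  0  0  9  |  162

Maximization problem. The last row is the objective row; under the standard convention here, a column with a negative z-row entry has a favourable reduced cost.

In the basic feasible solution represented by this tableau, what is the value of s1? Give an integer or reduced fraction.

22

s1 is basic (row 1); its value is the RHS of that row: 22.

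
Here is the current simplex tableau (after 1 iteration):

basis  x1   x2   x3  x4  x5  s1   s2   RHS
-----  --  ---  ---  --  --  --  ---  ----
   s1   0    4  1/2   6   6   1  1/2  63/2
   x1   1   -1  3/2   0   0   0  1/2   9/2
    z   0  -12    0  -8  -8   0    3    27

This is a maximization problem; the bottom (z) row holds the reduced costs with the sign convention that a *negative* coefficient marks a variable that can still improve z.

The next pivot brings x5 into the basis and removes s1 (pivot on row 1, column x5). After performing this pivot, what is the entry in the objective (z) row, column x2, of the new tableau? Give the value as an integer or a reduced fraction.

Pivot element is row 1, column x5: 6.
Normalize row 1: new (row 1, x2) = 4/6 = 2/3.
z-row ← z-row − (-8)·(new row 1): -12 − (-8)·(2/3) = -20/3.

-20/3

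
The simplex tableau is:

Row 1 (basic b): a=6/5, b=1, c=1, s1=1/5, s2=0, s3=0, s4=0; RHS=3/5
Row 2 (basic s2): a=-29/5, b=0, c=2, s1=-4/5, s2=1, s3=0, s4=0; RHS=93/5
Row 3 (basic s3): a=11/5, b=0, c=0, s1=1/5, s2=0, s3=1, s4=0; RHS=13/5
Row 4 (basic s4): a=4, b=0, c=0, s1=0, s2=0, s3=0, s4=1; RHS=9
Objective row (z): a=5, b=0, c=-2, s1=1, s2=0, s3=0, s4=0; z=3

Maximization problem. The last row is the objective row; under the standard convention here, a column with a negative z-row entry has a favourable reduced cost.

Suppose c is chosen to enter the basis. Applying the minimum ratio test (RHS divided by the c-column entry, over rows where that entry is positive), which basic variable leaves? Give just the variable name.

Ratios: row 1 (b): (3/5)/1 = 3/5; row 2 (s2): (93/5)/2 = 93/10; row 3 (s3): entry 0 ≤ 0, skip; row 4 (s4): entry 0 ≤ 0, skip.
Minimum ratio 3/5 is in the b row, so b leaves.

b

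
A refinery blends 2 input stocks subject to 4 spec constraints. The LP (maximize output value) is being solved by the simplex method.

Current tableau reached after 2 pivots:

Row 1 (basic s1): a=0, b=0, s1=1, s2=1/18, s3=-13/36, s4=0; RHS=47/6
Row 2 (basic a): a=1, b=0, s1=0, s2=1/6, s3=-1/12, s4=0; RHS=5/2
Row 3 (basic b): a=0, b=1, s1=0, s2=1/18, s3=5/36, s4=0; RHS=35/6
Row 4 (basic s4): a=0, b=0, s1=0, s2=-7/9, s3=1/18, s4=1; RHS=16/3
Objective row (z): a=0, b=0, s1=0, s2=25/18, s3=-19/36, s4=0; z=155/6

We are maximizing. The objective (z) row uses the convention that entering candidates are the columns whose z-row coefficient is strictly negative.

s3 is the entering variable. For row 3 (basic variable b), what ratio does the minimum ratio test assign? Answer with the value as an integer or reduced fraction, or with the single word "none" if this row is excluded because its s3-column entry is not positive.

Ratio = RHS / (s3 entry) = (35/6) / (5/36) = 42.

42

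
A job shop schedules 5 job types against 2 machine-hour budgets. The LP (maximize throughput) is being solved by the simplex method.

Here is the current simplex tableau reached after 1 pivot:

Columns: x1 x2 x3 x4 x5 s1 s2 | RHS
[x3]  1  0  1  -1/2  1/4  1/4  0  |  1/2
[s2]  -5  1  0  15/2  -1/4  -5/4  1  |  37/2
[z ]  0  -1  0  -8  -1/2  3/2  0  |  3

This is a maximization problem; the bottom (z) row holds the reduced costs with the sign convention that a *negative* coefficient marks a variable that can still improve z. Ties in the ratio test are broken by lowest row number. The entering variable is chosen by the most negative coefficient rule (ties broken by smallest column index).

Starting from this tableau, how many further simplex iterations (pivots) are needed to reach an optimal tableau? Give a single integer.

2

pivot: x4 in, s2 out → z = 341/15
pivot: x1 in, x3 out → z = 183/5
No improving column remains; optimal.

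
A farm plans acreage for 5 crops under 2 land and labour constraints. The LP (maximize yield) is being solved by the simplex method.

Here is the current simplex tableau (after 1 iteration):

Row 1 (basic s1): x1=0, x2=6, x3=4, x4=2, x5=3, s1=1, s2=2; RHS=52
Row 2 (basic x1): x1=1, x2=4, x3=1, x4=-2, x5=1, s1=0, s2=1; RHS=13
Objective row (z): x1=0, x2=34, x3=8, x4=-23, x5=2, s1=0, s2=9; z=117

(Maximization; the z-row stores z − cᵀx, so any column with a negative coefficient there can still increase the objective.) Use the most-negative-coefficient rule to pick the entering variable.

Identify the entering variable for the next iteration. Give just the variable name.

x4

Objective-row coefficients: x1: 0, x2: 34, x3: 8, x4: -23, x5: 2, s1: 0, s2: 9.
The most negative is -23 in column x4, so x4 enters.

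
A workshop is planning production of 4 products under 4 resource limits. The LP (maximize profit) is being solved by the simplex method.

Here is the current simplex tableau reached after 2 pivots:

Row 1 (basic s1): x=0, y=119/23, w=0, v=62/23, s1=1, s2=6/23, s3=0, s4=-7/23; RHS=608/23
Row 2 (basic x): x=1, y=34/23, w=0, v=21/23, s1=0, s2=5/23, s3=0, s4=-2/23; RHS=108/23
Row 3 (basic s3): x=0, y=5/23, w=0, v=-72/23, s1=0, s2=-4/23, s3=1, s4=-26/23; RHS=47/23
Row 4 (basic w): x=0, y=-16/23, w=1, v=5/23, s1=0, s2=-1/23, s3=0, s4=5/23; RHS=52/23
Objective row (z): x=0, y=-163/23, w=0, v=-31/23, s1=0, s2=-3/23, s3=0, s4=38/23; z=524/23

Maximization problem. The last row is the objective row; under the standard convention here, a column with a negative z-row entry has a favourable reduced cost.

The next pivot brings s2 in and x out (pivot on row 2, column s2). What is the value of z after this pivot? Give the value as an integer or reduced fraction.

128/5

Minimum ratio for s2: (108/23)/(5/23) = 108/5.
z changes by −(z-row coeff of s2)·ratio = −(-3/23)·(108/5) = 324/115.
New z = 524/23 + (324/115) = 128/5.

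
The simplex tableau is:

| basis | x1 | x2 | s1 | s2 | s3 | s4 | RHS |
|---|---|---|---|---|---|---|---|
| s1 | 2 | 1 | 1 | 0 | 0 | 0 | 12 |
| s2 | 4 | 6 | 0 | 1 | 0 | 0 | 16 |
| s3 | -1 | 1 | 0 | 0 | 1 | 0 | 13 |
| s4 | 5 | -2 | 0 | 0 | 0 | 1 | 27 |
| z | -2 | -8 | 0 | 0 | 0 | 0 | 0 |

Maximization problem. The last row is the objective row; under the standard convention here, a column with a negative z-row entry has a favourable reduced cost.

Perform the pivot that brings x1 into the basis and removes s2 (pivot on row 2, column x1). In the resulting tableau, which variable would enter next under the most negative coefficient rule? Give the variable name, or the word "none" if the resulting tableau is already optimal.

Pivot element 4. New z-row = old z-row − (-2)·(row 2/4).
Updated z-row coefficients: x1: 0, x2: -5, s1: 0, s2: 1/2, s3: 0, s4: 0.
The most negative is -5 in column x2, so x2 would enter next.

x2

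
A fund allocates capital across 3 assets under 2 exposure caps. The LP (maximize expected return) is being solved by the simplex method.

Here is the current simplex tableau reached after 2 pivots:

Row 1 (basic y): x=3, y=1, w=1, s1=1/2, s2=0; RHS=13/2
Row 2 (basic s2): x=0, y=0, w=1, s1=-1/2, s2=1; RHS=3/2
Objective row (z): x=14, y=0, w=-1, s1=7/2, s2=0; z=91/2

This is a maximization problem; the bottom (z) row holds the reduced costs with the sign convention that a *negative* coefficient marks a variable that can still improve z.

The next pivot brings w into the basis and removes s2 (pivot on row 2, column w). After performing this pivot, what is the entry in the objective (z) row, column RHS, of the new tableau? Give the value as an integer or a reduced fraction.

47

Pivot element is row 2, column w: 1.
Normalize row 2: new (row 2, RHS) = (3/2)/1 = 3/2.
z-row ← z-row − (-1)·(new row 2): 91/2 − (-1)·(3/2) = 47.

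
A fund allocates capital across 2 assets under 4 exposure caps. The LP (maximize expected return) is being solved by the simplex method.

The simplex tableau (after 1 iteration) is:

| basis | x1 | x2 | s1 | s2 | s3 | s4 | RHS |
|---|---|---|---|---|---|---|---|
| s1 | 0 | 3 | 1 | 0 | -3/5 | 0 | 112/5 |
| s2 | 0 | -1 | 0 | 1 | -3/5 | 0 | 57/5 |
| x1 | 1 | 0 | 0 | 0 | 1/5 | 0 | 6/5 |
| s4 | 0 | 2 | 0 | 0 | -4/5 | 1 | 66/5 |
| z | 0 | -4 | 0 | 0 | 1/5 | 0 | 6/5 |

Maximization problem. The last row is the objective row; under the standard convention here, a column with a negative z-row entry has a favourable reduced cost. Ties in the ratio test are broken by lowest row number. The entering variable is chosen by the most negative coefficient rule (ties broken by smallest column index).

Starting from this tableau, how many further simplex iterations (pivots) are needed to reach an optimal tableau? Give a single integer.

pivot: x2 in, s4 out → z = 138/5
pivot: s3 in, s1 out → z = 101/3
pivot: s4 in, x1 out → z = 104/3
No improving column remains; optimal.

3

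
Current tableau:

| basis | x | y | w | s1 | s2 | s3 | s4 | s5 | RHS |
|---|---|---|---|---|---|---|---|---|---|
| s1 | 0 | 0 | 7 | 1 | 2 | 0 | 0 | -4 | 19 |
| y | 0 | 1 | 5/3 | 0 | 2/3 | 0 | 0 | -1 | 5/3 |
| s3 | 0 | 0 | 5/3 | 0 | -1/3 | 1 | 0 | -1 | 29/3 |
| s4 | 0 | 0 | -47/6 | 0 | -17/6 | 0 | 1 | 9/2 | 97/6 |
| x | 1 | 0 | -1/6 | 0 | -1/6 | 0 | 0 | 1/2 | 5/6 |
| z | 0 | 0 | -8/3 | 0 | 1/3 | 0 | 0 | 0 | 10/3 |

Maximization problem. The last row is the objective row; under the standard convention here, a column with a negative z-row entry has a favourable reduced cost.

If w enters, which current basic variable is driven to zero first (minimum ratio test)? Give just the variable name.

y

Ratios: row 1 (s1): 19/7 = 19/7; row 2 (y): (5/3)/(5/3) = 1; row 3 (s3): (29/3)/(5/3) = 29/5; row 4 (s4): entry -47/6 ≤ 0, skip; row 5 (x): entry -1/6 ≤ 0, skip.
Minimum ratio 1 is in the y row, so y leaves.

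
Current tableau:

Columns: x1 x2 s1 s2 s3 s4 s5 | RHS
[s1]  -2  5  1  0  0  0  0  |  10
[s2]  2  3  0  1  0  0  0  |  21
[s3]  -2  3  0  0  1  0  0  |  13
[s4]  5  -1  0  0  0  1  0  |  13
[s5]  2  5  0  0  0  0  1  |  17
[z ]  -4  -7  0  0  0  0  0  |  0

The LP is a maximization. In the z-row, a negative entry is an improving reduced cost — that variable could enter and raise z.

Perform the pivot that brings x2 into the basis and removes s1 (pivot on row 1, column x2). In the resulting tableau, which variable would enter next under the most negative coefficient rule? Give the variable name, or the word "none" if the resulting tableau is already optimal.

x1

Pivot element 5. New z-row = old z-row − (-7)·(row 1/5).
Updated z-row coefficients: x1: -34/5, x2: 0, s1: 7/5, s2: 0, s3: 0, s4: 0, s5: 0.
The most negative is -34/5 in column x1, so x1 would enter next.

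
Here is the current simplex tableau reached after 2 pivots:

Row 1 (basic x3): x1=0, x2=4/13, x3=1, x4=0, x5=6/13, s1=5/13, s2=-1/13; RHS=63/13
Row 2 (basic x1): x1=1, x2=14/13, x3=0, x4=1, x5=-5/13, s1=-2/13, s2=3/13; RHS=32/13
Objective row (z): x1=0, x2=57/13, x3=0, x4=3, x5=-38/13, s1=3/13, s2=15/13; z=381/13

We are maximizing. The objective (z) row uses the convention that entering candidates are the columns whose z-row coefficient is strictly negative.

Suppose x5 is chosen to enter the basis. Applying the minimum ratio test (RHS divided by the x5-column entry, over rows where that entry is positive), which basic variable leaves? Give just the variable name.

x3

Ratios: row 1 (x3): (63/13)/(6/13) = 21/2; row 2 (x1): entry -5/13 ≤ 0, skip.
Minimum ratio 21/2 is in the x3 row, so x3 leaves.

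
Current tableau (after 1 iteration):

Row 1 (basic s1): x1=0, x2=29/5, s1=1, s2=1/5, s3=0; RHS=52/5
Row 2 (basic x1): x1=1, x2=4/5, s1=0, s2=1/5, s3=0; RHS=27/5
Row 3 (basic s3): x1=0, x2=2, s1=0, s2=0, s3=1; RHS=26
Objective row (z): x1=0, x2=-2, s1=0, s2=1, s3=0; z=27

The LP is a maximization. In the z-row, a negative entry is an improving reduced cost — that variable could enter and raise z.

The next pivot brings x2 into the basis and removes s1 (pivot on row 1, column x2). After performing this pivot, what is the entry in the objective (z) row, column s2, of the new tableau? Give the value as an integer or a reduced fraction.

Pivot element is row 1, column x2: 29/5.
Normalize row 1: new (row 1, s2) = (1/5)/(29/5) = 1/29.
z-row ← z-row − (-2)·(new row 1): 1 − (-2)·(1/29) = 31/29.

31/29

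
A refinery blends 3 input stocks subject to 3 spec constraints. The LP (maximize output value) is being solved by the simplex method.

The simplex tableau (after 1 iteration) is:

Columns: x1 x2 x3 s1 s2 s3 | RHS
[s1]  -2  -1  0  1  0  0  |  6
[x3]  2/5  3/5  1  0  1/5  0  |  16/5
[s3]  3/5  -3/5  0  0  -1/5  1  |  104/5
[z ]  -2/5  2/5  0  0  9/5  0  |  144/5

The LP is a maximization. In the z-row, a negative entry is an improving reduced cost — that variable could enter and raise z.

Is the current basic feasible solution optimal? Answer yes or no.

Column x1 has objective-row coefficient -2/5, which is negative; an improving pivot exists, so not yet optimal.

no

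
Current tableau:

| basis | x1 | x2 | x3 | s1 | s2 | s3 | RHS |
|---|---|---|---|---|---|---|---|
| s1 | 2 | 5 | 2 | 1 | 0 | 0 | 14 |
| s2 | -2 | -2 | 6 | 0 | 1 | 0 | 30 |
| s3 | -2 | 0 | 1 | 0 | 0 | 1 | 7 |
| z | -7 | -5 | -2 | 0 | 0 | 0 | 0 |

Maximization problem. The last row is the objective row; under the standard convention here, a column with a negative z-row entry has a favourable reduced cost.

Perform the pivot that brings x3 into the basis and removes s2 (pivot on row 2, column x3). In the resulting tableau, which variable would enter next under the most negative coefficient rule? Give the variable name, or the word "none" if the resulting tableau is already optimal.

Pivot element 6. New z-row = old z-row − (-2)·(row 2/6).
Updated z-row coefficients: x1: -23/3, x2: -17/3, x3: 0, s1: 0, s2: 1/3, s3: 0.
The most negative is -23/3 in column x1, so x1 would enter next.

x1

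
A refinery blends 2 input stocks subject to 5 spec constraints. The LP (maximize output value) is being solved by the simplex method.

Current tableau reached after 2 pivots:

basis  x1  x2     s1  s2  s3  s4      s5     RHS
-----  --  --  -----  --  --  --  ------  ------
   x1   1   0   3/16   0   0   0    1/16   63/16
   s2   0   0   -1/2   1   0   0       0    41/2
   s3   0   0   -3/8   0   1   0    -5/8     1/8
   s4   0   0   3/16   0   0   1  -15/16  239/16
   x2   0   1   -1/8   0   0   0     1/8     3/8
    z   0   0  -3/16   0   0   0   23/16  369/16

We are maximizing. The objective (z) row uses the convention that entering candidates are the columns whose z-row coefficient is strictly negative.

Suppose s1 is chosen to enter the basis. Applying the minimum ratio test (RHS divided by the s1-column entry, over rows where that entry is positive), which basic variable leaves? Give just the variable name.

x1

Ratios: row 1 (x1): (63/16)/(3/16) = 21; row 2 (s2): entry -1/2 ≤ 0, skip; row 3 (s3): entry -3/8 ≤ 0, skip; row 4 (s4): (239/16)/(3/16) = 239/3; row 5 (x2): entry -1/8 ≤ 0, skip.
Minimum ratio 21 is in the x1 row, so x1 leaves.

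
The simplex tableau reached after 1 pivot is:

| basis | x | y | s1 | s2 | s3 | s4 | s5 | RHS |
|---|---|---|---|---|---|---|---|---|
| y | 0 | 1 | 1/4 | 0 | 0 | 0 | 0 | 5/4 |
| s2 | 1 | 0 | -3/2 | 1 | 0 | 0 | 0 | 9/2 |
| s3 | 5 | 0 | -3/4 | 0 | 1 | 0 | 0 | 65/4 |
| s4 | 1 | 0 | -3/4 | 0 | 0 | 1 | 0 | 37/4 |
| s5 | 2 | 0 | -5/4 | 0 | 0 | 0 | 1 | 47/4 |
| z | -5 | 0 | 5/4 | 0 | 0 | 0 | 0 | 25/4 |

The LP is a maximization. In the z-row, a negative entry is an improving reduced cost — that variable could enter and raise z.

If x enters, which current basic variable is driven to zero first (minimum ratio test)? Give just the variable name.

Ratios: row 1 (y): entry 0 ≤ 0, skip; row 2 (s2): (9/2)/1 = 9/2; row 3 (s3): (65/4)/5 = 13/4; row 4 (s4): (37/4)/1 = 37/4; row 5 (s5): (47/4)/2 = 47/8.
Minimum ratio 13/4 is in the s3 row, so s3 leaves.

s3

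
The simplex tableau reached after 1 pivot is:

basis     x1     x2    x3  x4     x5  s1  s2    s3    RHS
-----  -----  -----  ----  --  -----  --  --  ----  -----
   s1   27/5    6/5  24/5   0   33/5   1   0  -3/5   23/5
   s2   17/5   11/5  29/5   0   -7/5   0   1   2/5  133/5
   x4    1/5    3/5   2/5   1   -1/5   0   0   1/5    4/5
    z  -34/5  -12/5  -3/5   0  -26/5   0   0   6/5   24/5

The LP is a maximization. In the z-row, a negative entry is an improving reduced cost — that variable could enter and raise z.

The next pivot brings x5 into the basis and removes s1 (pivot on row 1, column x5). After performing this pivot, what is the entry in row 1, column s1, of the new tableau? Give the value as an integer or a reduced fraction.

5/33

Pivot element is row 1, column x5: 33/5.
Normalize row 1: new (row 1, s1) = 1/(33/5) = 5/33.
Row 1 is the pivot row, so the entry is 5/33.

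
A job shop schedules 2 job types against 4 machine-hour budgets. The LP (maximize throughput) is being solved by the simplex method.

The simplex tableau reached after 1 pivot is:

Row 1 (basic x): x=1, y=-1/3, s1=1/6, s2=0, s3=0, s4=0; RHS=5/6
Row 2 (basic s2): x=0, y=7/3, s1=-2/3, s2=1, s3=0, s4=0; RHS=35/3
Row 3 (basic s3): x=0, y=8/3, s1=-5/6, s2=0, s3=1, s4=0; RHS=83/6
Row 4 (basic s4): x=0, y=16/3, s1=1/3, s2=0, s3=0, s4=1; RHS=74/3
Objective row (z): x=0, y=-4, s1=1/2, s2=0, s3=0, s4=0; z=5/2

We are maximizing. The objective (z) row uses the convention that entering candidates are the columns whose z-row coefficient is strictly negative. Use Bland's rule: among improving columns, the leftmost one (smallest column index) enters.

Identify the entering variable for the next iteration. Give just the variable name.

y

Objective-row coefficients: x: 0, y: -4, s1: 1/2, s2: 0, s3: 0, s4: 0.
Improving columns: y. Bland's rule picks the smallest column index → y.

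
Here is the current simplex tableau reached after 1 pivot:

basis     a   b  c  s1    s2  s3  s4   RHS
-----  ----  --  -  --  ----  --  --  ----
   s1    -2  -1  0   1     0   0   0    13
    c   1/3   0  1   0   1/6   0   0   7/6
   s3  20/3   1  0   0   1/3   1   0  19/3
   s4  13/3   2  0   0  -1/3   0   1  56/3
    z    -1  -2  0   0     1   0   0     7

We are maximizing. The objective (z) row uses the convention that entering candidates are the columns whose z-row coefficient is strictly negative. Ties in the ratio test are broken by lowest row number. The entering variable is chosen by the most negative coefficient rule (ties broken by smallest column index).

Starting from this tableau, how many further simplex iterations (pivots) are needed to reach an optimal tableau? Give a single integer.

pivot: b in, s3 out → z = 59/3
No improving column remains; optimal.

1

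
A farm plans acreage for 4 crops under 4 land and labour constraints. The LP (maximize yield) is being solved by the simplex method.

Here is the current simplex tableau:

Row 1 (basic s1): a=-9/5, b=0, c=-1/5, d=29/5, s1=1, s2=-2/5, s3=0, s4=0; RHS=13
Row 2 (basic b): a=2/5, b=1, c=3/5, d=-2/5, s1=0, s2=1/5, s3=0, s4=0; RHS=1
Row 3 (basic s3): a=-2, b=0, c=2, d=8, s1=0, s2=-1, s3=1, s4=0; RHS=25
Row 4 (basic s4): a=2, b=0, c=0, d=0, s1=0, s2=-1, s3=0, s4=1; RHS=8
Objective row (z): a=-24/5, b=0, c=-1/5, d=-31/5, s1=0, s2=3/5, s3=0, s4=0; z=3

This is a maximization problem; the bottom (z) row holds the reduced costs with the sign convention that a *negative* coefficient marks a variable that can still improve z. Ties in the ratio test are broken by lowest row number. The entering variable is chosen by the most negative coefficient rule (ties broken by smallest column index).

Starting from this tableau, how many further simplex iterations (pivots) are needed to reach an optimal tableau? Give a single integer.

3

pivot: d in, s1 out → z = 490/29
pivot: a in, s4 out → z = 1270/29
pivot: s2 in, b out → z = 935/18
No improving column remains; optimal.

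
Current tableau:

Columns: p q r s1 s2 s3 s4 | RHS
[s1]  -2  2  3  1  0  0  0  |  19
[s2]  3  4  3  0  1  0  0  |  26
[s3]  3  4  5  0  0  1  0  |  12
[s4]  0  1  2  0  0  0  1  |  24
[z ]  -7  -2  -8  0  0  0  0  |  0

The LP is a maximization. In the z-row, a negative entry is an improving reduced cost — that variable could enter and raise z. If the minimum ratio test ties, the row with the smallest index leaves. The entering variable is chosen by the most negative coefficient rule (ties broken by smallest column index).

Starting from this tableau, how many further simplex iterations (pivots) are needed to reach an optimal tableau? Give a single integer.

2

pivot: r in, s3 out → z = 96/5
pivot: p in, r out → z = 28
No improving column remains; optimal.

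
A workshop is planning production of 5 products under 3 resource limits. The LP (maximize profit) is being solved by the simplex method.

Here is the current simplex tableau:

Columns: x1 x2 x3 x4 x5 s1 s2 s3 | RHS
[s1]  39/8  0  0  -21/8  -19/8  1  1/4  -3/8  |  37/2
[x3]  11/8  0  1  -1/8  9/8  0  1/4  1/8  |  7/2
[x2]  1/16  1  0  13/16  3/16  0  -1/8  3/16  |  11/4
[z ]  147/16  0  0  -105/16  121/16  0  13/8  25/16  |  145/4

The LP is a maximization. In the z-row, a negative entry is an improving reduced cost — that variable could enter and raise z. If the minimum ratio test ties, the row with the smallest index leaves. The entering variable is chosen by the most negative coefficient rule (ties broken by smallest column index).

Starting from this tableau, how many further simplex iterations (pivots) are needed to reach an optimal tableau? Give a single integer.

1

pivot: x4 in, x2 out → z = 760/13
No improving column remains; optimal.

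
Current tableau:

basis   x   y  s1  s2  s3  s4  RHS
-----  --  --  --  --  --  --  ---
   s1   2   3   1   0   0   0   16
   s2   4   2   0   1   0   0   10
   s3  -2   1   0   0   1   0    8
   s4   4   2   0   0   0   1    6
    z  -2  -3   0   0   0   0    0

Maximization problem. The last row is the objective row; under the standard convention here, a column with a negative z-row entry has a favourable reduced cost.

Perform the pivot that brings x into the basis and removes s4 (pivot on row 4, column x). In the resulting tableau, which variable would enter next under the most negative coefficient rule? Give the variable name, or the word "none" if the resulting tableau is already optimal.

y

Pivot element 4. New z-row = old z-row − (-2)·(row 4/4).
Updated z-row coefficients: x: 0, y: -2, s1: 0, s2: 0, s3: 0, s4: 1/2.
The most negative is -2 in column y, so y would enter next.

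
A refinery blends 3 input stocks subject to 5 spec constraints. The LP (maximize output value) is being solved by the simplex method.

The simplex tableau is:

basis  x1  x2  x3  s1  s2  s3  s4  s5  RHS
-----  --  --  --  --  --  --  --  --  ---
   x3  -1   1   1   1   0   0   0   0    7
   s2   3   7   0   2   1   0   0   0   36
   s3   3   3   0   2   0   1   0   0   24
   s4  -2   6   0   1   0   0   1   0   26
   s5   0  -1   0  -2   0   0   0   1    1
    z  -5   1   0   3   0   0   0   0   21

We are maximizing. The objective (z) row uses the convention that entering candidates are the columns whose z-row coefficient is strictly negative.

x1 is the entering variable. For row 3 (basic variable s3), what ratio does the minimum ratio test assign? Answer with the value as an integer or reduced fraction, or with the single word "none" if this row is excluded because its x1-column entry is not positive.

Ratio = RHS / (x1 entry) = 24 / 3 = 8.

8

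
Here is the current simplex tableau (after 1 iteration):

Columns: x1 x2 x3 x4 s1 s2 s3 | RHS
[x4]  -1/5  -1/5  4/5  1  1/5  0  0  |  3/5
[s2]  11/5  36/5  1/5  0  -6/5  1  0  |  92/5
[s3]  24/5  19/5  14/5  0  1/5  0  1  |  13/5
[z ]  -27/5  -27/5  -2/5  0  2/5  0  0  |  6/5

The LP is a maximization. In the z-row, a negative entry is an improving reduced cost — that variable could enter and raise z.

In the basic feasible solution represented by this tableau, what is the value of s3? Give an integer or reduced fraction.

13/5

s3 is basic (row 3); its value is the RHS of that row: 13/5.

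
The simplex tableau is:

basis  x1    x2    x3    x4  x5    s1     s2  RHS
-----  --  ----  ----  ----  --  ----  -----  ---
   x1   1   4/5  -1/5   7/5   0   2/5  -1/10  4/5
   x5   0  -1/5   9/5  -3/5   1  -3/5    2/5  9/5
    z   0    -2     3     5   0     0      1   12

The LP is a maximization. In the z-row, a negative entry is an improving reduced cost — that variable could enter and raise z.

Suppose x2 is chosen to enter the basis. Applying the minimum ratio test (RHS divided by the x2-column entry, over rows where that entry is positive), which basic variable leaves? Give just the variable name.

x1

Ratios: row 1 (x1): (4/5)/(4/5) = 1; row 2 (x5): entry -1/5 ≤ 0, skip.
Minimum ratio 1 is in the x1 row, so x1 leaves.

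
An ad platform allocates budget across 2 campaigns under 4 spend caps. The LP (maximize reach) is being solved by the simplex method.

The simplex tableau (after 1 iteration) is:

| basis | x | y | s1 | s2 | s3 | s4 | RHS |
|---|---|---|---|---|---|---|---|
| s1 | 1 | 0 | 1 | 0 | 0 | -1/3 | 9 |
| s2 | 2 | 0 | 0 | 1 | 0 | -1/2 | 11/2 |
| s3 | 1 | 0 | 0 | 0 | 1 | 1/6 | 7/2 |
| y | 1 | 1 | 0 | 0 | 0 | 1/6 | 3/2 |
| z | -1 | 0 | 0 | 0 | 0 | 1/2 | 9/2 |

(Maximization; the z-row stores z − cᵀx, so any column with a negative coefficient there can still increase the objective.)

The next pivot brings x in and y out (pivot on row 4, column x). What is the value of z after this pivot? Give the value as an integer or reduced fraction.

6

Minimum ratio for x: (3/2)/1 = 3/2.
z changes by −(z-row coeff of x)·ratio = −(-1)·(3/2) = 3/2.
New z = 9/2 + (3/2) = 6.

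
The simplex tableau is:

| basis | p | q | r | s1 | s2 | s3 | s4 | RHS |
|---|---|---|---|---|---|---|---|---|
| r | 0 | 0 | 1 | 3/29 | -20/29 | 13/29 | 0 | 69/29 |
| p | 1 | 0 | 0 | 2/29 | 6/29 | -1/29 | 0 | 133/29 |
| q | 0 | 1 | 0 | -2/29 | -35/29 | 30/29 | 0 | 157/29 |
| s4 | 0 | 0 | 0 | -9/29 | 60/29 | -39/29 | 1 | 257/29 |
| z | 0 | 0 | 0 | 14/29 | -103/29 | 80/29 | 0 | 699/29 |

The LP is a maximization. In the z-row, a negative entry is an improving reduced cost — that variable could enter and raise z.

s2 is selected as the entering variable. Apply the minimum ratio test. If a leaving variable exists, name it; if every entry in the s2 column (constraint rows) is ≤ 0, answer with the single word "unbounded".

s4

Ratios: row 1 (r): entry -20/29 ≤ 0, skip; row 2 (p): (133/29)/(6/29) = 133/6; row 3 (q): entry -35/29 ≤ 0, skip; row 4 (s4): (257/29)/(60/29) = 257/60.
Minimum ratio is in the s4 row, so s4 leaves.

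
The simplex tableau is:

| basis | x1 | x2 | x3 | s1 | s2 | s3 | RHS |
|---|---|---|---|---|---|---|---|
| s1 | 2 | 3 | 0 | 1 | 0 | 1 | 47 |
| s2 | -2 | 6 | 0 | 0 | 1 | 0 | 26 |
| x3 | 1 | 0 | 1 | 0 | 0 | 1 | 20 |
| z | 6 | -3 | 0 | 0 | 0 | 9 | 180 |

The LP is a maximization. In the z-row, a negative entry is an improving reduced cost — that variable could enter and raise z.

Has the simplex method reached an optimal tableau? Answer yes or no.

no

Column x2 has objective-row coefficient -3, which is negative; an improving pivot exists, so not yet optimal.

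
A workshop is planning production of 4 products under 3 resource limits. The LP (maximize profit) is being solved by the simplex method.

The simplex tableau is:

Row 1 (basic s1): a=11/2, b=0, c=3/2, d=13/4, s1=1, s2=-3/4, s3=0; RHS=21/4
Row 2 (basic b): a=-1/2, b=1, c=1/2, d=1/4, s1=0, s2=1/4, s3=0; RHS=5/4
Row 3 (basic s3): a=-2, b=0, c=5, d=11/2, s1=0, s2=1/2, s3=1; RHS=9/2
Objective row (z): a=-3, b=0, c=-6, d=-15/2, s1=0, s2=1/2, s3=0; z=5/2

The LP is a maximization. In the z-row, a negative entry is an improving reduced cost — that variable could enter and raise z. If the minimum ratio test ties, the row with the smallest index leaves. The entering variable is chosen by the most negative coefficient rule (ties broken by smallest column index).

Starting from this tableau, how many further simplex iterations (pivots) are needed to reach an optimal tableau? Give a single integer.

3

pivot: d in, s3 out → z = 95/11
pivot: a in, s1 out → z = 76/7
pivot: c in, d out → z = 1385/122
No improving column remains; optimal.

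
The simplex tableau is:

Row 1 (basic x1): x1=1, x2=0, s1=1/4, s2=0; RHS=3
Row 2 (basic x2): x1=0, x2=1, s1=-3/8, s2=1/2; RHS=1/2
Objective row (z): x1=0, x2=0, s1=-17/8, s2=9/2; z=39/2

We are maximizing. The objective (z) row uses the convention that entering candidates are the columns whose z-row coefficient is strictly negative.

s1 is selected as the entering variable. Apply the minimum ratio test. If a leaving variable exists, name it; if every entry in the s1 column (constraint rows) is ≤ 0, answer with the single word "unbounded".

x1

Ratios: row 1 (x1): 3/(1/4) = 12; row 2 (x2): entry -3/8 ≤ 0, skip.
Minimum ratio is in the x1 row, so x1 leaves.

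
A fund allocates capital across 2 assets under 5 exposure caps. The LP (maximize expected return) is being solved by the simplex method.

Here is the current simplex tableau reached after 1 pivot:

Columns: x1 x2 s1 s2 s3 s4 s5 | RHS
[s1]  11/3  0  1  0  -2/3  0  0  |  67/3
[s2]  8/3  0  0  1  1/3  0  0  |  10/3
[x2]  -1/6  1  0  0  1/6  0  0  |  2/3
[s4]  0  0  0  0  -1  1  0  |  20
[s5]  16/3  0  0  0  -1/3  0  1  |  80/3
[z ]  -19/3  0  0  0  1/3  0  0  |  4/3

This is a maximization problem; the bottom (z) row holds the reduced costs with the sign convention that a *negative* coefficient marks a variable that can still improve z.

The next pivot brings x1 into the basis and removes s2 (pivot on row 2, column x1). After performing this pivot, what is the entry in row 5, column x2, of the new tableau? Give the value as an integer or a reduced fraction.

Pivot element is row 2, column x1: 8/3.
Normalize row 2: new (row 2, x2) = 0/(8/3) = 0.
row 5 ← row 5 − (16/3)·(new row 2): 0 − (16/3)·0 = 0.

0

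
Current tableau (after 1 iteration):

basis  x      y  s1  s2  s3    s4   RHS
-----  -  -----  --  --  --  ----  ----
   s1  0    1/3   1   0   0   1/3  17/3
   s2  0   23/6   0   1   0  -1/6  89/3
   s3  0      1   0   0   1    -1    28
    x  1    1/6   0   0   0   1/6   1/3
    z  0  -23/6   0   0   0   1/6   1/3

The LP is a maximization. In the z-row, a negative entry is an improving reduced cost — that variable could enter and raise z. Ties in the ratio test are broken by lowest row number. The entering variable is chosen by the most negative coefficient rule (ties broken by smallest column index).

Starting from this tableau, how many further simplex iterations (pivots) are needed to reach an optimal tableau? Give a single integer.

pivot: y in, x out → z = 8
No improving column remains; optimal.

1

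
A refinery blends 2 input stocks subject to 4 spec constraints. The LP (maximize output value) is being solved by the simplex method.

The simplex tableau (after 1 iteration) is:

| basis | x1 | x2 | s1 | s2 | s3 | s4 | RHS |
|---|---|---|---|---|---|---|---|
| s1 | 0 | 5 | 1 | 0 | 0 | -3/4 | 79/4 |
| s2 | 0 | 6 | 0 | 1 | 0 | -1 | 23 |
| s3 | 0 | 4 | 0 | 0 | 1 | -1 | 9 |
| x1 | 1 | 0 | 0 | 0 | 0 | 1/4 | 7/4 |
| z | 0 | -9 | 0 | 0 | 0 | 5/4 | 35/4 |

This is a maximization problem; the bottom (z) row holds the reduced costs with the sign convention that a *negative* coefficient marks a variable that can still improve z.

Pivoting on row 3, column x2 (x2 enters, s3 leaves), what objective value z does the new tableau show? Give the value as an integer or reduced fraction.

Minimum ratio for x2: 9/4 = 9/4.
z changes by −(z-row coeff of x2)·ratio = −(-9)·(9/4) = 81/4.
New z = 35/4 + (81/4) = 29.

29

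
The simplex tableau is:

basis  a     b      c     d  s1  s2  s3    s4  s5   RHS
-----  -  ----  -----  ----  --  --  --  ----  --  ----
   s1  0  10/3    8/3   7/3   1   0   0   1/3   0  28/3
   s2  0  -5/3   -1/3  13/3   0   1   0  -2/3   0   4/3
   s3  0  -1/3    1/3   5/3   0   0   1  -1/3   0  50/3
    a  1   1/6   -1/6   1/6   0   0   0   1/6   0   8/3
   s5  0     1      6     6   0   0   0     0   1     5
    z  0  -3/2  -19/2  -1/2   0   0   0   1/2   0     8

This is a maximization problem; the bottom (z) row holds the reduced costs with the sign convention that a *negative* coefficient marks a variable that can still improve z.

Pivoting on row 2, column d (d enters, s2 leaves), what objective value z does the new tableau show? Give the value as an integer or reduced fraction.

106/13

Minimum ratio for d: (4/3)/(13/3) = 4/13.
z changes by −(z-row coeff of d)·ratio = −(-1/2)·(4/13) = 2/13.
New z = 8 + (2/13) = 106/13.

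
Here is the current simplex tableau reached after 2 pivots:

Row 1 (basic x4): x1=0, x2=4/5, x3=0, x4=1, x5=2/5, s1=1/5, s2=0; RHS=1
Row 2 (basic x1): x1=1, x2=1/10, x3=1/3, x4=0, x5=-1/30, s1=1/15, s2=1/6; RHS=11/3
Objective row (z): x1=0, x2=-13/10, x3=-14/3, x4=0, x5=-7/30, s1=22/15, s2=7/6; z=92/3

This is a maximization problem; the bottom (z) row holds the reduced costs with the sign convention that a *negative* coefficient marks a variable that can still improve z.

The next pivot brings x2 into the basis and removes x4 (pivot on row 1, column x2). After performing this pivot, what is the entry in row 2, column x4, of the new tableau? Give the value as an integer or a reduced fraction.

-1/8

Pivot element is row 1, column x2: 4/5.
Normalize row 1: new (row 1, x4) = 1/(4/5) = 5/4.
row 2 ← row 2 − (1/10)·(new row 1): 0 − (1/10)·(5/4) = -1/8.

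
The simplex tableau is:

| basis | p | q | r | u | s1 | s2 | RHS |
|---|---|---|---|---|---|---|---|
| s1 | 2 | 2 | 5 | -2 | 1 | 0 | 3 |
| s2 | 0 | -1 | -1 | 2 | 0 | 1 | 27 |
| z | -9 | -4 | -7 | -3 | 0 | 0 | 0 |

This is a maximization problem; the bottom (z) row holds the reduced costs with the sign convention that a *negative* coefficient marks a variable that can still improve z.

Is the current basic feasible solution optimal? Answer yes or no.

no

Column p has objective-row coefficient -9, which is negative; an improving pivot exists, so not yet optimal.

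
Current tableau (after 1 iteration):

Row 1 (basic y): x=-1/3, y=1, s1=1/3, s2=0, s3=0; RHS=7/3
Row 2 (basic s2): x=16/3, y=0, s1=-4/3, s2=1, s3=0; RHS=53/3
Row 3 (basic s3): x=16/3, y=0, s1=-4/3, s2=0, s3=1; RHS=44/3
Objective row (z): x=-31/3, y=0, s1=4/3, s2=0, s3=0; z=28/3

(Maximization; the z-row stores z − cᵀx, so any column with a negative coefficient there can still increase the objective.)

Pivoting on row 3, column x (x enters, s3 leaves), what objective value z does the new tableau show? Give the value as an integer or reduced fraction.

151/4

Minimum ratio for x: (44/3)/(16/3) = 11/4.
z changes by −(z-row coeff of x)·ratio = −(-31/3)·(11/4) = 341/12.
New z = 28/3 + (341/12) = 151/4.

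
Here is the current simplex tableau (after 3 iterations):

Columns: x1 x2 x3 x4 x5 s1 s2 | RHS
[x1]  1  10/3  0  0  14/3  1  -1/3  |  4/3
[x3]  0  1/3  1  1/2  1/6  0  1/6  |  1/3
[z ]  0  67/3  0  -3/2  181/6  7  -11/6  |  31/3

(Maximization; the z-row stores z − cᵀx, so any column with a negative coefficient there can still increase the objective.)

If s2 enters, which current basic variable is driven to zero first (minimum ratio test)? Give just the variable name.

Ratios: row 1 (x1): entry -1/3 ≤ 0, skip; row 2 (x3): (1/3)/(1/6) = 2.
Minimum ratio 2 is in the x3 row, so x3 leaves.

x3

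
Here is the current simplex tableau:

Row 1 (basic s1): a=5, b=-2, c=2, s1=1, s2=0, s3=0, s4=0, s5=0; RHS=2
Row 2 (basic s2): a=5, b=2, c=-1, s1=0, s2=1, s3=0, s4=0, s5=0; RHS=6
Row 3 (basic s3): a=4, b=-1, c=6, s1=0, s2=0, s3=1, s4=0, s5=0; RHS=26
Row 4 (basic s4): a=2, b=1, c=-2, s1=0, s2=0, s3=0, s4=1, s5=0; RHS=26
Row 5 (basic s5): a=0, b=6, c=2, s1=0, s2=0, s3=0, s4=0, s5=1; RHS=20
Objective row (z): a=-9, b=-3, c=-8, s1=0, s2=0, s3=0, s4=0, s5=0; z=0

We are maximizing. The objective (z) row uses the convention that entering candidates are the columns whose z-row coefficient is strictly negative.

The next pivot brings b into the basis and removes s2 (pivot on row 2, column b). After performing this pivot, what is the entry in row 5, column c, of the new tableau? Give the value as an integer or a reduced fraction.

5

Pivot element is row 2, column b: 2.
Normalize row 2: new (row 2, c) = (-1)/2 = -1/2.
row 5 ← row 5 − 6·(new row 2): 2 − 6·(-1/2) = 5.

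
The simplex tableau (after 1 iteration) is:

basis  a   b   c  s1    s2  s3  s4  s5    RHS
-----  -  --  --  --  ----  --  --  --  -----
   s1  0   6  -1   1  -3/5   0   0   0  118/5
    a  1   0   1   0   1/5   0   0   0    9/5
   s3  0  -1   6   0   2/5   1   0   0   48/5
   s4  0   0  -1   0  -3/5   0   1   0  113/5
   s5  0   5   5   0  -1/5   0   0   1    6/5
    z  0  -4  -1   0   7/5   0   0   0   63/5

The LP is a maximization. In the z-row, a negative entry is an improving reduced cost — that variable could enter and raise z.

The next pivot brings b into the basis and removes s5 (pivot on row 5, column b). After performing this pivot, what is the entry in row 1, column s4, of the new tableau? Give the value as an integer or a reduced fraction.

Pivot element is row 5, column b: 5.
Normalize row 5: new (row 5, s4) = 0/5 = 0.
row 1 ← row 1 − 6·(new row 5): 0 − 6·0 = 0.

0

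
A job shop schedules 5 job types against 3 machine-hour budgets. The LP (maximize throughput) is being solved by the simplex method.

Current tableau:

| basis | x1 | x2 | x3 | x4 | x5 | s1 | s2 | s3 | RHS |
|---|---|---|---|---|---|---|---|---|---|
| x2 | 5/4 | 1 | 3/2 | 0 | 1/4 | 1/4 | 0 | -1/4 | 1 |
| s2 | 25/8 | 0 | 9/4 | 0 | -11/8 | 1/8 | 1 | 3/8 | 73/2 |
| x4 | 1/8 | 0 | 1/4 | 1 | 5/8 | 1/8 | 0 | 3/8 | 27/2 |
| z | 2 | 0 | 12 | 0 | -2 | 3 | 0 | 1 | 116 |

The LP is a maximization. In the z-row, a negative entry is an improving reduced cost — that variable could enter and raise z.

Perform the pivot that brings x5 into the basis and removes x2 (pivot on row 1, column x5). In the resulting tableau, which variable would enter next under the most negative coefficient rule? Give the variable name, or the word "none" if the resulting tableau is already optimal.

s3

Pivot element 1/4. New z-row = old z-row − (-2)·(row 1/(1/4)).
Updated z-row coefficients: x1: 12, x2: 8, x3: 24, x4: 0, x5: 0, s1: 5, s2: 0, s3: -1.
The most negative is -1 in column s3, so s3 would enter next.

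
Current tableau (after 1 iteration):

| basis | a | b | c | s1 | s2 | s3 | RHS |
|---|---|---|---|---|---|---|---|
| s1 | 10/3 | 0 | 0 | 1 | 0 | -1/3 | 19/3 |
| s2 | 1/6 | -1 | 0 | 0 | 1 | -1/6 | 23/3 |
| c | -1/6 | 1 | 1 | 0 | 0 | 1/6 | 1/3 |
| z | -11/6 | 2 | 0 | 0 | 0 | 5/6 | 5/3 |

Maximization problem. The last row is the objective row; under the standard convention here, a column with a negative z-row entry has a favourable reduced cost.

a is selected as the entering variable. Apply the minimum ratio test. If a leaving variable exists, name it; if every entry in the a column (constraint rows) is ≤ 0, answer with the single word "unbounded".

s1

Ratios: row 1 (s1): (19/3)/(10/3) = 19/10; row 2 (s2): (23/3)/(1/6) = 46; row 3 (c): entry -1/6 ≤ 0, skip.
Minimum ratio is in the s1 row, so s1 leaves.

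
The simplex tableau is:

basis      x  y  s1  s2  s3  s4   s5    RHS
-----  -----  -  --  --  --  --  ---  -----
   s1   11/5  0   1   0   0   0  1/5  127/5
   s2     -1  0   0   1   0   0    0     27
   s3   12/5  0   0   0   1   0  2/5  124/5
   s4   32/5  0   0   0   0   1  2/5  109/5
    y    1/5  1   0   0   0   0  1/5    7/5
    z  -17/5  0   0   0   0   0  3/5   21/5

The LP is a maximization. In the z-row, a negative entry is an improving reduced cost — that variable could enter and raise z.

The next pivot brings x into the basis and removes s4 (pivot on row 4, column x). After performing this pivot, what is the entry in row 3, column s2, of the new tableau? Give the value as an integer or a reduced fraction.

Pivot element is row 4, column x: 32/5.
Normalize row 4: new (row 4, s2) = 0/(32/5) = 0.
row 3 ← row 3 − (12/5)·(new row 4): 0 − (12/5)·0 = 0.

0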